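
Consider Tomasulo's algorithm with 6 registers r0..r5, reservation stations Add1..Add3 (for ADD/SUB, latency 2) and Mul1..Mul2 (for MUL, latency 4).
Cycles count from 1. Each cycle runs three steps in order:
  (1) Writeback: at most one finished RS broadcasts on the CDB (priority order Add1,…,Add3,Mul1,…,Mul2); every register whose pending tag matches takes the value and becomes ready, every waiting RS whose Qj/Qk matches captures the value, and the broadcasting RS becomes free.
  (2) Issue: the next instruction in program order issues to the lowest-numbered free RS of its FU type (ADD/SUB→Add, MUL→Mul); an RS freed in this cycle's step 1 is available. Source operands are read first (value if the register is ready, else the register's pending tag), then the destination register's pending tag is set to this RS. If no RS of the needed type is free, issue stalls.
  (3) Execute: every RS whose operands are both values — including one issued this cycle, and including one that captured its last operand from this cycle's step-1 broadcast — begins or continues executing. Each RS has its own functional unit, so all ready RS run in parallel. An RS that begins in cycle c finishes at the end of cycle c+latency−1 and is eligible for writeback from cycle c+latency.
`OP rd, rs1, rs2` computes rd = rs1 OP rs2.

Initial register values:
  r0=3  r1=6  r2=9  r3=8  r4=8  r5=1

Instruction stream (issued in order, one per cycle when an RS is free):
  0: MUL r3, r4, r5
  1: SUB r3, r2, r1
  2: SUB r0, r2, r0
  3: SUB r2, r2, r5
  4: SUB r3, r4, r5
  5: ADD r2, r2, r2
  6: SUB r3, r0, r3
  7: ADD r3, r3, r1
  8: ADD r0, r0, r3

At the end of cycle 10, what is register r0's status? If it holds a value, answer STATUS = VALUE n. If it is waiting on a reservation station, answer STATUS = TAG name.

STATUS = TAG Add2

cycle 1: issue MUL r3<-Mul1 // r0:3,r1:6,r2:9,r3:Mul1,r4:8,r5:1
cycle 2: issue SUB r3<-Add1 // r0:3,r1:6,r2:9,r3:Add1,r4:8,r5:1
cycle 3: issue SUB r0<-Add2 // r0:Add2,r1:6,r2:9,r3:Add1,r4:8,r5:1
cycle 4: CDB Add1=3; issue SUB r2<-Add1 // r0:Add2,r1:6,r2:Add1,r3:3,r4:8,r5:1
cycle 5: CDB Add2=6; issue SUB r3<-Add2 // r0:6,r1:6,r2:Add1,r3:Add2,r4:8,r5:1
cycle 6: CDB Add1=8; issue ADD r2<-Add1 // r0:6,r1:6,r2:Add1,r3:Add2,r4:8,r5:1
cycle 7: CDB Add2=7; issue SUB r3<-Add2 // r0:6,r1:6,r2:Add1,r3:Add2,r4:8,r5:1
cycle 8: CDB Add1=16; issue ADD r3<-Add1 // r0:6,r1:6,r2:16,r3:Add1,r4:8,r5:1
cycle 9: CDB Add2=-1; issue ADD r0<-Add2 // r0:Add2,r1:6,r2:16,r3:Add1,r4:8,r5:1
cycle 10: CDB Mul1=8 // r0:Add2,r1:6,r2:16,r3:Add1,r4:8,r5:1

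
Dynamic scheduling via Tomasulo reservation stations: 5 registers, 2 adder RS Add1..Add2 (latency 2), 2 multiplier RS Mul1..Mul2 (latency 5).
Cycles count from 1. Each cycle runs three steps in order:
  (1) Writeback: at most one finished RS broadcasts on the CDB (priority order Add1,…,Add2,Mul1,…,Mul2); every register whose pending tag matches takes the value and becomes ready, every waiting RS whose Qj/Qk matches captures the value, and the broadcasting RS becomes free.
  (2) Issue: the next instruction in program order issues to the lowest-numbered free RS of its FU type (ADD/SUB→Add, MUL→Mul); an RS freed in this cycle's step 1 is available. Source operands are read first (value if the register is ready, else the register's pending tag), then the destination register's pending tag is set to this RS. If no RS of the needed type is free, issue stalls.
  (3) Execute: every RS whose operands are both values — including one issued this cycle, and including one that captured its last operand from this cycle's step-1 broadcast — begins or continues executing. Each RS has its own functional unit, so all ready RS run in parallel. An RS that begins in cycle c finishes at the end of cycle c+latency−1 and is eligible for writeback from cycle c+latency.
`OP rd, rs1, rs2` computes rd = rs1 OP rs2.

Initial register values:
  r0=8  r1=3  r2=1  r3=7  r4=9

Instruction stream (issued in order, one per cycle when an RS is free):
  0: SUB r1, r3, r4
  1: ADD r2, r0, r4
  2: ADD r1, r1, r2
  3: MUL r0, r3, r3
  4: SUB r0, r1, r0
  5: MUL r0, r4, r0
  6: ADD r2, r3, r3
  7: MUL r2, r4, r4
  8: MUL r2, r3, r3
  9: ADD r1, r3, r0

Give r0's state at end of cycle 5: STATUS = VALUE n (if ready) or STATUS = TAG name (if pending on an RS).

STATUS = TAG Add2

  c1: issue SUB r1<-Add1  regs: r0:8,r1:Add1,r2:1,r3:7,r4:9
  c2: issue ADD r2<-Add2  regs: r0:8,r1:Add1,r2:Add2,r3:7,r4:9
  c3: CDB Add1=-2; issue ADD r1<-Add1  regs: r0:8,r1:Add1,r2:Add2,r3:7,r4:9
  c4: CDB Add2=17; issue MUL r0<-Mul1  regs: r0:Mul1,r1:Add1,r2:17,r3:7,r4:9
  c5: issue SUB r0<-Add2  regs: r0:Add2,r1:Add1,r2:17,r3:7,r4:9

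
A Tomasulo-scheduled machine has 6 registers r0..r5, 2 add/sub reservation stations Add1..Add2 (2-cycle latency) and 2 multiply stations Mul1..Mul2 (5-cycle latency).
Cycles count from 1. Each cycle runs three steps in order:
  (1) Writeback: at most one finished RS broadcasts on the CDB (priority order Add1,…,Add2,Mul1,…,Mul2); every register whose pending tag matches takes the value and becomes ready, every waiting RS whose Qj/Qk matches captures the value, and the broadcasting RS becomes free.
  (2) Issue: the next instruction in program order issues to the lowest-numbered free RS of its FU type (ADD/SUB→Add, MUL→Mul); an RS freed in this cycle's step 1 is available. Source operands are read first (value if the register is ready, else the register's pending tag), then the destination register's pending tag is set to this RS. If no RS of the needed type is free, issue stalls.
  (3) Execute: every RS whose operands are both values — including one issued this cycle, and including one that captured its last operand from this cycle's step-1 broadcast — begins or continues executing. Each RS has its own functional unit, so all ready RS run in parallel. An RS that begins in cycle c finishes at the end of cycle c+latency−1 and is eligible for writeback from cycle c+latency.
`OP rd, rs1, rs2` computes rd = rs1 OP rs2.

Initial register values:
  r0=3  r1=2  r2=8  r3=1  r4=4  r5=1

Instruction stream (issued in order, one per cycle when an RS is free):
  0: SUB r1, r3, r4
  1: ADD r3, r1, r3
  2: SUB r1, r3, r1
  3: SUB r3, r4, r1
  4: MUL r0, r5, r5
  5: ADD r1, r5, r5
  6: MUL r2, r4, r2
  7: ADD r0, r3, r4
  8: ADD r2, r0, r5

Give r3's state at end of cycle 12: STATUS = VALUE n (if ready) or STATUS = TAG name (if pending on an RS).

STATUS = VALUE 3

cycle 1: issue SUB r1<-Add1 // r0:3,r1:Add1,r2:8,r3:1,r4:4,r5:1
cycle 2: issue ADD r3<-Add2 // r0:3,r1:Add1,r2:8,r3:Add2,r4:4,r5:1
cycle 3: CDB Add1=-3; issue SUB r1<-Add1 // r0:3,r1:Add1,r2:8,r3:Add2,r4:4,r5:1
cycle 4: stall // r0:3,r1:Add1,r2:8,r3:Add2,r4:4,r5:1
cycle 5: CDB Add2=-2; issue SUB r3<-Add2 // r0:3,r1:Add1,r2:8,r3:Add2,r4:4,r5:1
cycle 6: issue MUL r0<-Mul1 // r0:Mul1,r1:Add1,r2:8,r3:Add2,r4:4,r5:1
cycle 7: CDB Add1=1; issue ADD r1<-Add1 // r0:Mul1,r1:Add1,r2:8,r3:Add2,r4:4,r5:1
cycle 8: issue MUL r2<-Mul2 // r0:Mul1,r1:Add1,r2:Mul2,r3:Add2,r4:4,r5:1
cycle 9: CDB Add1=2; issue ADD r0<-Add1 // r0:Add1,r1:2,r2:Mul2,r3:Add2,r4:4,r5:1
cycle 10: CDB Add2=3; issue ADD r2<-Add2 // r0:Add1,r1:2,r2:Add2,r3:3,r4:4,r5:1
cycle 11: CDB Mul1=1 // r0:Add1,r1:2,r2:Add2,r3:3,r4:4,r5:1
cycle 12: CDB Add1=7 // r0:7,r1:2,r2:Add2,r3:3,r4:4,r5:1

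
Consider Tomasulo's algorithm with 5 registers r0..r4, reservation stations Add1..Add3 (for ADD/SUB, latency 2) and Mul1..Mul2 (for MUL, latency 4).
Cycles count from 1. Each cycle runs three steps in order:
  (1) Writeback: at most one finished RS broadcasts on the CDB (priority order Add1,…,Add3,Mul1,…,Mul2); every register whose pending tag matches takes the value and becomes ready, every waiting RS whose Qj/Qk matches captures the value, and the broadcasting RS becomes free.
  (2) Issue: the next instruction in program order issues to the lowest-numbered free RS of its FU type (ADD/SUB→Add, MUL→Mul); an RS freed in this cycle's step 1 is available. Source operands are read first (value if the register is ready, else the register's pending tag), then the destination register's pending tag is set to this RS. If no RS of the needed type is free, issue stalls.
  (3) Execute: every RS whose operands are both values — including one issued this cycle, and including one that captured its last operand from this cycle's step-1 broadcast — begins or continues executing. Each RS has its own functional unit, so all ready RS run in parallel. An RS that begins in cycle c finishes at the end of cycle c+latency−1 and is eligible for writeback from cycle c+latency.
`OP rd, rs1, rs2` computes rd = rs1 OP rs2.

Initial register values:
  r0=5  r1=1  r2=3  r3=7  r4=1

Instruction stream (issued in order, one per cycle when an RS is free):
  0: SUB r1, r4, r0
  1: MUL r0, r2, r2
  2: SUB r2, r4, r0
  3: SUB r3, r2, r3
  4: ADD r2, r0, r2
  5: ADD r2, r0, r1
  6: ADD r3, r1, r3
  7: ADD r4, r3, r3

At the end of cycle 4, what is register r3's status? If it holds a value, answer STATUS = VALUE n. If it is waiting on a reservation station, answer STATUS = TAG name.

STATUS = TAG Add2

cycle 1: issue SUB r1<-Add1 // r0:5,r1:Add1,r2:3,r3:7,r4:1
cycle 2: issue MUL r0<-Mul1 // r0:Mul1,r1:Add1,r2:3,r3:7,r4:1
cycle 3: CDB Add1=-4; issue SUB r2<-Add1 // r0:Mul1,r1:-4,r2:Add1,r3:7,r4:1
cycle 4: issue SUB r3<-Add2 // r0:Mul1,r1:-4,r2:Add1,r3:Add2,r4:1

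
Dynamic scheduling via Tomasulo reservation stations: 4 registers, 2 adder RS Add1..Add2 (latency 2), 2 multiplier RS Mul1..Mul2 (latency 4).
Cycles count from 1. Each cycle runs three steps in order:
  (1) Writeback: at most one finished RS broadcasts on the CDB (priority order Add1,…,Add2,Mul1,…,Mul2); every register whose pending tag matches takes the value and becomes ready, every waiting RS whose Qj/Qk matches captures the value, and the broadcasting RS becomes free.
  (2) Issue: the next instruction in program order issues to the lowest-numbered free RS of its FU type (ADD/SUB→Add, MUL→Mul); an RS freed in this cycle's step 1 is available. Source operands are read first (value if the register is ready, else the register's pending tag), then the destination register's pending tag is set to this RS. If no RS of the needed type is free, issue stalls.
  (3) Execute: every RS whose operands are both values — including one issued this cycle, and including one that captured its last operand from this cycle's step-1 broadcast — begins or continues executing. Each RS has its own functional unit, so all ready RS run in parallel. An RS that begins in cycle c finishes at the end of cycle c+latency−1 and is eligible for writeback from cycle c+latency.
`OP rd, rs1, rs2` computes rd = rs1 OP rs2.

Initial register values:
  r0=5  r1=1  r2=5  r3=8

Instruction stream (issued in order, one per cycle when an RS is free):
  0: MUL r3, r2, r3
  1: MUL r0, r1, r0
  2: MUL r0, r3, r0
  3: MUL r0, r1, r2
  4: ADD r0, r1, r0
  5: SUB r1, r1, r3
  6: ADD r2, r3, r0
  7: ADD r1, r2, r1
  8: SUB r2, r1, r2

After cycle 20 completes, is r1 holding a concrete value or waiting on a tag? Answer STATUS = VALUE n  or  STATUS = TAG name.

STATUS = VALUE 7

cycle 1: issue MUL r3<-Mul1 // r0:5,r1:1,r2:5,r3:Mul1
cycle 2: issue MUL r0<-Mul2 // r0:Mul2,r1:1,r2:5,r3:Mul1
cycle 3: stall // r0:Mul2,r1:1,r2:5,r3:Mul1
cycle 4: stall // r0:Mul2,r1:1,r2:5,r3:Mul1
cycle 5: CDB Mul1=40; issue MUL r0<-Mul1 // r0:Mul1,r1:1,r2:5,r3:40
cycle 6: CDB Mul2=5; issue MUL r0<-Mul2 // r0:Mul2,r1:1,r2:5,r3:40
cycle 7: issue ADD r0<-Add1 // r0:Add1,r1:1,r2:5,r3:40
cycle 8: issue SUB r1<-Add2 // r0:Add1,r1:Add2,r2:5,r3:40
cycle 9: stall // r0:Add1,r1:Add2,r2:5,r3:40
cycle 10: CDB Add2=-39; issue ADD r2<-Add2 // r0:Add1,r1:-39,r2:Add2,r3:40
cycle 11: CDB Mul1=200; stall // r0:Add1,r1:-39,r2:Add2,r3:40
cycle 12: CDB Mul2=5; stall // r0:Add1,r1:-39,r2:Add2,r3:40
cycle 13: stall // r0:Add1,r1:-39,r2:Add2,r3:40
cycle 14: CDB Add1=6; issue ADD r1<-Add1 // r0:6,r1:Add1,r2:Add2,r3:40
cycle 15: stall // r0:6,r1:Add1,r2:Add2,r3:40
cycle 16: CDB Add2=46; issue SUB r2<-Add2 // r0:6,r1:Add1,r2:Add2,r3:40
cycle 17: - // r0:6,r1:Add1,r2:Add2,r3:40
cycle 18: CDB Add1=7 // r0:6,r1:7,r2:Add2,r3:40
cycle 19: - // r0:6,r1:7,r2:Add2,r3:40
cycle 20: CDB Add2=-39 // r0:6,r1:7,r2:-39,r3:40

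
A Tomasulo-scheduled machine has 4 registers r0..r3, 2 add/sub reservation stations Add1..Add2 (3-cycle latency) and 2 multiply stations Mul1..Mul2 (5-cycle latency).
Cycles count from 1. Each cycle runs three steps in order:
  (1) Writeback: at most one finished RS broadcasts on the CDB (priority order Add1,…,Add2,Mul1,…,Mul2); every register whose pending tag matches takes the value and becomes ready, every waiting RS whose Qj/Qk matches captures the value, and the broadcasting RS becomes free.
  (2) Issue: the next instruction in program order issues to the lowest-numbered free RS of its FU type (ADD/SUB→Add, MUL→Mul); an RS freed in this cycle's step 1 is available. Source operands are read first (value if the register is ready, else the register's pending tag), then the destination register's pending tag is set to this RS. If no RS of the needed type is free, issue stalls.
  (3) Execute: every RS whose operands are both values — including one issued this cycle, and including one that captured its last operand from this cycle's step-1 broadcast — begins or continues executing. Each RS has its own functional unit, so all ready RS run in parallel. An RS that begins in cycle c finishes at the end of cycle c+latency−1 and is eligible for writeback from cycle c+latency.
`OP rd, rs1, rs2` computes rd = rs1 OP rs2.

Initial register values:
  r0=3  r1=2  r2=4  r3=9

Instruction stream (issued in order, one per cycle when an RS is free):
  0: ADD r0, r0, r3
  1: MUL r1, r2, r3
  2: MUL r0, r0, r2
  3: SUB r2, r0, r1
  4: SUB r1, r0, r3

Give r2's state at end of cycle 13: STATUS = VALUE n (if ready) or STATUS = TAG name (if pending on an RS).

c1: issue ADD r0<-Add1 | r0:Add1,r1:2,r2:4,r3:9
c2: issue MUL r1<-Mul1 | r0:Add1,r1:Mul1,r2:4,r3:9
c3: issue MUL r0<-Mul2 | r0:Mul2,r1:Mul1,r2:4,r3:9
c4: CDB Add1=12; issue SUB r2<-Add1 | r0:Mul2,r1:Mul1,r2:Add1,r3:9
c5: issue SUB r1<-Add2 | r0:Mul2,r1:Add2,r2:Add1,r3:9
c6: - | r0:Mul2,r1:Add2,r2:Add1,r3:9
c7: CDB Mul1=36 | r0:Mul2,r1:Add2,r2:Add1,r3:9
c8: - | r0:Mul2,r1:Add2,r2:Add1,r3:9
c9: CDB Mul2=48 | r0:48,r1:Add2,r2:Add1,r3:9
c10: - | r0:48,r1:Add2,r2:Add1,r3:9
c11: - | r0:48,r1:Add2,r2:Add1,r3:9
c12: CDB Add1=12 | r0:48,r1:Add2,r2:12,r3:9
c13: CDB Add2=39 | r0:48,r1:39,r2:12,r3:9

STATUS = VALUE 12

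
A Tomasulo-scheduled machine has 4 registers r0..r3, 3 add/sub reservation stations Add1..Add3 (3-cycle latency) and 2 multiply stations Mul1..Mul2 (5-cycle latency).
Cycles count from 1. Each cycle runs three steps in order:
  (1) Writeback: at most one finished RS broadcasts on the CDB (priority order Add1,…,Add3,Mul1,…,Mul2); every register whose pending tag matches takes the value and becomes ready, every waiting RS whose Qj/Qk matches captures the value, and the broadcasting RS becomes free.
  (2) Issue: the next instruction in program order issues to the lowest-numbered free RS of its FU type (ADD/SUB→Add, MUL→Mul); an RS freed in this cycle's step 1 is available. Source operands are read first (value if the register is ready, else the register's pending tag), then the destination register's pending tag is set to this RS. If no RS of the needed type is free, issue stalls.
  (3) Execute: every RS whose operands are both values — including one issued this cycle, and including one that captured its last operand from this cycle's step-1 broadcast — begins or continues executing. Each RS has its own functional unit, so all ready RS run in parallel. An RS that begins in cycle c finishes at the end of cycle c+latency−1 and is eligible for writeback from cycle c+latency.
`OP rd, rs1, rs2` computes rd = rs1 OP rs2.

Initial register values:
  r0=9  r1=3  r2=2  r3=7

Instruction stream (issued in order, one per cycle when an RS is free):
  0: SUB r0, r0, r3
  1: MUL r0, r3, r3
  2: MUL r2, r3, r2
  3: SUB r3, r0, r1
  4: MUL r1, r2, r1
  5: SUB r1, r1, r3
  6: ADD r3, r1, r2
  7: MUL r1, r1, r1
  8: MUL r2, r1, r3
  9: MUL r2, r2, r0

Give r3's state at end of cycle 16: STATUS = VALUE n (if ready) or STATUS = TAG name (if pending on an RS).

  c1: issue SUB r0<-Add1  regs: r0:Add1,r1:3,r2:2,r3:7
  c2: issue MUL r0<-Mul1  regs: r0:Mul1,r1:3,r2:2,r3:7
  c3: issue MUL r2<-Mul2  regs: r0:Mul1,r1:3,r2:Mul2,r3:7
  c4: CDB Add1=2; issue SUB r3<-Add1  regs: r0:Mul1,r1:3,r2:Mul2,r3:Add1
  c5: stall  regs: r0:Mul1,r1:3,r2:Mul2,r3:Add1
  c6: stall  regs: r0:Mul1,r1:3,r2:Mul2,r3:Add1
  c7: CDB Mul1=49; issue MUL r1<-Mul1  regs: r0:49,r1:Mul1,r2:Mul2,r3:Add1
  c8: CDB Mul2=14; issue SUB r1<-Add2  regs: r0:49,r1:Add2,r2:14,r3:Add1
  c9: issue ADD r3<-Add3  regs: r0:49,r1:Add2,r2:14,r3:Add3
  c10: CDB Add1=46; issue MUL r1<-Mul2  regs: r0:49,r1:Mul2,r2:14,r3:Add3
  c11: stall  regs: r0:49,r1:Mul2,r2:14,r3:Add3
  c12: stall  regs: r0:49,r1:Mul2,r2:14,r3:Add3
  c13: CDB Mul1=42; issue MUL r2<-Mul1  regs: r0:49,r1:Mul2,r2:Mul1,r3:Add3
  c14: stall  regs: r0:49,r1:Mul2,r2:Mul1,r3:Add3
  c15: stall  regs: r0:49,r1:Mul2,r2:Mul1,r3:Add3
  c16: CDB Add2=-4; stall  regs: r0:49,r1:Mul2,r2:Mul1,r3:Add3

STATUS = TAG Add3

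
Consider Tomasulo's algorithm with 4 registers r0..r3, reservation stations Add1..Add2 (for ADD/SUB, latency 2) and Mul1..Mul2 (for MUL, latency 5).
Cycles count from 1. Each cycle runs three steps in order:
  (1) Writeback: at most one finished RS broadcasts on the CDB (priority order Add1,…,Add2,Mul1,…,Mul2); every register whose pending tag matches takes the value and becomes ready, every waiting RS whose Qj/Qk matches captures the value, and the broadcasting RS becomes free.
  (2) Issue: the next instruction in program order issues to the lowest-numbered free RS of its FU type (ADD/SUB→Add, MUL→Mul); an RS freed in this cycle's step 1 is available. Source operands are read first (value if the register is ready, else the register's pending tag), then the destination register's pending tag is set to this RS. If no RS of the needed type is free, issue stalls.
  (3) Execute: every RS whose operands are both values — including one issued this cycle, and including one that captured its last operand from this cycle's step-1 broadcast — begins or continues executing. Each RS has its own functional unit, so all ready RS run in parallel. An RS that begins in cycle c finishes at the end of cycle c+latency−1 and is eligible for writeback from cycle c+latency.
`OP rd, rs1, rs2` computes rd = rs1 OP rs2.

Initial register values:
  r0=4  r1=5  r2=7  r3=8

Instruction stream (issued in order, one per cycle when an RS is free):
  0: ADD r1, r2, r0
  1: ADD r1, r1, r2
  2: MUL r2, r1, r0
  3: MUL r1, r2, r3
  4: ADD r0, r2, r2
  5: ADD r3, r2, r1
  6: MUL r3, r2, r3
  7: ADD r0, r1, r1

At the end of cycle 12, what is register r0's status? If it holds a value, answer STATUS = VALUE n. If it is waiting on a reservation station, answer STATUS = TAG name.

STATUS = TAG Add1

  c1: issue ADD r1<-Add1  regs: r0:4,r1:Add1,r2:7,r3:8
  c2: issue ADD r1<-Add2  regs: r0:4,r1:Add2,r2:7,r3:8
  c3: CDB Add1=11; issue MUL r2<-Mul1  regs: r0:4,r1:Add2,r2:Mul1,r3:8
  c4: issue MUL r1<-Mul2  regs: r0:4,r1:Mul2,r2:Mul1,r3:8
  c5: CDB Add2=18; issue ADD r0<-Add1  regs: r0:Add1,r1:Mul2,r2:Mul1,r3:8
  c6: issue ADD r3<-Add2  regs: r0:Add1,r1:Mul2,r2:Mul1,r3:Add2
  c7: stall  regs: r0:Add1,r1:Mul2,r2:Mul1,r3:Add2
  c8: stall  regs: r0:Add1,r1:Mul2,r2:Mul1,r3:Add2
  c9: stall  regs: r0:Add1,r1:Mul2,r2:Mul1,r3:Add2
  c10: CDB Mul1=72; issue MUL r3<-Mul1  regs: r0:Add1,r1:Mul2,r2:72,r3:Mul1
  c11: stall  regs: r0:Add1,r1:Mul2,r2:72,r3:Mul1
  c12: CDB Add1=144; issue ADD r0<-Add1  regs: r0:Add1,r1:Mul2,r2:72,r3:Mul1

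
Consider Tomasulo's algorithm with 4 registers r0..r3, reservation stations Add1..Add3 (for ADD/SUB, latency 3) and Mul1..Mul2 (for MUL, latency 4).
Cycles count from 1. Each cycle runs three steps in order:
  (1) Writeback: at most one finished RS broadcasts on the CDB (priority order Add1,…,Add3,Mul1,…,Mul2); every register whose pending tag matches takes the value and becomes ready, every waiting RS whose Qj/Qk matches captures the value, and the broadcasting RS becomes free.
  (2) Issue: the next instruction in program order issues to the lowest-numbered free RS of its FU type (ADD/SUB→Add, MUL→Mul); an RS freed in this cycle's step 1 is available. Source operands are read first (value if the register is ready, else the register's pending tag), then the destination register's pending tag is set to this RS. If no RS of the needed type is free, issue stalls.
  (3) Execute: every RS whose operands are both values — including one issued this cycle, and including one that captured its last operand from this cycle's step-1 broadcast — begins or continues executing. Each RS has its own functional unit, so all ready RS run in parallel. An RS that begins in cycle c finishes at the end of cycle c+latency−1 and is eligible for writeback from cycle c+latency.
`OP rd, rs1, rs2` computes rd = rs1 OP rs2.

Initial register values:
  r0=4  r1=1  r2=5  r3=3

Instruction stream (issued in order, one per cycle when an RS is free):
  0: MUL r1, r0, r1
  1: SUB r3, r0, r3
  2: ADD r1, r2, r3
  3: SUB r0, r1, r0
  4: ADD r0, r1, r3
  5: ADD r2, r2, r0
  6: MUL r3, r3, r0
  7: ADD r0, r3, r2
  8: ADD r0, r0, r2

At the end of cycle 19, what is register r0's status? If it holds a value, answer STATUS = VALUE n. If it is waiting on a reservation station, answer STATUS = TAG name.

STATUS = TAG Add3

cycle 1: issue MUL r1<-Mul1 // r0:4,r1:Mul1,r2:5,r3:3
cycle 2: issue SUB r3<-Add1 // r0:4,r1:Mul1,r2:5,r3:Add1
cycle 3: issue ADD r1<-Add2 // r0:4,r1:Add2,r2:5,r3:Add1
cycle 4: issue SUB r0<-Add3 // r0:Add3,r1:Add2,r2:5,r3:Add1
cycle 5: CDB Add1=1; issue ADD r0<-Add1 // r0:Add1,r1:Add2,r2:5,r3:1
cycle 6: CDB Mul1=4; stall // r0:Add1,r1:Add2,r2:5,r3:1
cycle 7: stall // r0:Add1,r1:Add2,r2:5,r3:1
cycle 8: CDB Add2=6; issue ADD r2<-Add2 // r0:Add1,r1:6,r2:Add2,r3:1
cycle 9: issue MUL r3<-Mul1 // r0:Add1,r1:6,r2:Add2,r3:Mul1
cycle 10: stall // r0:Add1,r1:6,r2:Add2,r3:Mul1
cycle 11: CDB Add1=7; issue ADD r0<-Add1 // r0:Add1,r1:6,r2:Add2,r3:Mul1
cycle 12: CDB Add3=2; issue ADD r0<-Add3 // r0:Add3,r1:6,r2:Add2,r3:Mul1
cycle 13: - // r0:Add3,r1:6,r2:Add2,r3:Mul1
cycle 14: CDB Add2=12 // r0:Add3,r1:6,r2:12,r3:Mul1
cycle 15: CDB Mul1=7 // r0:Add3,r1:6,r2:12,r3:7
cycle 16: - // r0:Add3,r1:6,r2:12,r3:7
cycle 17: - // r0:Add3,r1:6,r2:12,r3:7
cycle 18: CDB Add1=19 // r0:Add3,r1:6,r2:12,r3:7
cycle 19: - // r0:Add3,r1:6,r2:12,r3:7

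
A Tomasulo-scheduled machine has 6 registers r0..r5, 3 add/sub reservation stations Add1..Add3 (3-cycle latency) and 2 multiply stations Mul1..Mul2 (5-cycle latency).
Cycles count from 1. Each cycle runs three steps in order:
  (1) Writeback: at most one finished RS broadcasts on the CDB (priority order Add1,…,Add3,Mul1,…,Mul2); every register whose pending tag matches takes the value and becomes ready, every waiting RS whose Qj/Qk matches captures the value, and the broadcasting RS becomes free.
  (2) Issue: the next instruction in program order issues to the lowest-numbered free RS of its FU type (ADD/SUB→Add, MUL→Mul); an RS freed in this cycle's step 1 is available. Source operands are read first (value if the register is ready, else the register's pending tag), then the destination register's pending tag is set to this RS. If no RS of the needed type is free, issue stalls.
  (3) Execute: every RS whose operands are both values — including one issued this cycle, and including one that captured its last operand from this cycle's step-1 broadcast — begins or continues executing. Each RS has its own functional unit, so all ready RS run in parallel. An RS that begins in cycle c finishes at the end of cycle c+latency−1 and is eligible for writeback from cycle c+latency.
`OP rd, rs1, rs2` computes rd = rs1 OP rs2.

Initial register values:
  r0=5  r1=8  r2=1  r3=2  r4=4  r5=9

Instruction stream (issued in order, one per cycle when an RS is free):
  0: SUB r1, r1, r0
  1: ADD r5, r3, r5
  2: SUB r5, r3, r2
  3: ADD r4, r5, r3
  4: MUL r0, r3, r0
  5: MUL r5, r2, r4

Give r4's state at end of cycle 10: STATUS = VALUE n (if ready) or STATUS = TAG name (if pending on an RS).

  c1: issue SUB r1<-Add1  regs: r0:5,r1:Add1,r2:1,r3:2,r4:4,r5:9
  c2: issue ADD r5<-Add2  regs: r0:5,r1:Add1,r2:1,r3:2,r4:4,r5:Add2
  c3: issue SUB r5<-Add3  regs: r0:5,r1:Add1,r2:1,r3:2,r4:4,r5:Add3
  c4: CDB Add1=3; issue ADD r4<-Add1  regs: r0:5,r1:3,r2:1,r3:2,r4:Add1,r5:Add3
  c5: CDB Add2=11; issue MUL r0<-Mul1  regs: r0:Mul1,r1:3,r2:1,r3:2,r4:Add1,r5:Add3
  c6: CDB Add3=1; issue MUL r5<-Mul2  regs: r0:Mul1,r1:3,r2:1,r3:2,r4:Add1,r5:Mul2
  c7: -  regs: r0:Mul1,r1:3,r2:1,r3:2,r4:Add1,r5:Mul2
  c8: -  regs: r0:Mul1,r1:3,r2:1,r3:2,r4:Add1,r5:Mul2
  c9: CDB Add1=3  regs: r0:Mul1,r1:3,r2:1,r3:2,r4:3,r5:Mul2
  c10: CDB Mul1=10  regs: r0:10,r1:3,r2:1,r3:2,r4:3,r5:Mul2

STATUS = VALUE 3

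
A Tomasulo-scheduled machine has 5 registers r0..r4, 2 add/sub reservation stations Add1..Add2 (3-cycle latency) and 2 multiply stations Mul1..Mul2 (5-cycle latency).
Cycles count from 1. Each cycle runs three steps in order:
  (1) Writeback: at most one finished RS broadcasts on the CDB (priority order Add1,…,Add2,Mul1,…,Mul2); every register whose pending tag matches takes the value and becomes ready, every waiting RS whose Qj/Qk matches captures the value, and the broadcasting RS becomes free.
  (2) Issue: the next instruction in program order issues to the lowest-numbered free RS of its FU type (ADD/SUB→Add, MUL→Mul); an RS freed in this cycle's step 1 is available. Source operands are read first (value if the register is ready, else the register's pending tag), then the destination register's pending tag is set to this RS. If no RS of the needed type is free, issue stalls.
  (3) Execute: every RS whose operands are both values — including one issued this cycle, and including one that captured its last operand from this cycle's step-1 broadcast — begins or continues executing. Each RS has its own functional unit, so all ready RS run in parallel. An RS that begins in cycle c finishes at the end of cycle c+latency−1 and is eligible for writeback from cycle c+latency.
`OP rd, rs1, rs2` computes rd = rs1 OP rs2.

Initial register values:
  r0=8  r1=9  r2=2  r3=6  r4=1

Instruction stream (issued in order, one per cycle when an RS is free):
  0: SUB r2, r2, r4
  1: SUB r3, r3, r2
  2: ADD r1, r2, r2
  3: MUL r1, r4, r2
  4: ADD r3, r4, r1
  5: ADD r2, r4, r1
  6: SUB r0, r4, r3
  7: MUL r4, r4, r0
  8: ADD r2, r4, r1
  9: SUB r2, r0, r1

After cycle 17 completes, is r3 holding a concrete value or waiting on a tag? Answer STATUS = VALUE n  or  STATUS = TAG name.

cycle 1: issue SUB r2<-Add1 // r0:8,r1:9,r2:Add1,r3:6,r4:1
cycle 2: issue SUB r3<-Add2 // r0:8,r1:9,r2:Add1,r3:Add2,r4:1
cycle 3: stall // r0:8,r1:9,r2:Add1,r3:Add2,r4:1
cycle 4: CDB Add1=1; issue ADD r1<-Add1 // r0:8,r1:Add1,r2:1,r3:Add2,r4:1
cycle 5: issue MUL r1<-Mul1 // r0:8,r1:Mul1,r2:1,r3:Add2,r4:1
cycle 6: stall // r0:8,r1:Mul1,r2:1,r3:Add2,r4:1
cycle 7: CDB Add1=2; issue ADD r3<-Add1 // r0:8,r1:Mul1,r2:1,r3:Add1,r4:1
cycle 8: CDB Add2=5; issue ADD r2<-Add2 // r0:8,r1:Mul1,r2:Add2,r3:Add1,r4:1
cycle 9: stall // r0:8,r1:Mul1,r2:Add2,r3:Add1,r4:1
cycle 10: CDB Mul1=1; stall // r0:8,r1:1,r2:Add2,r3:Add1,r4:1
cycle 11: stall // r0:8,r1:1,r2:Add2,r3:Add1,r4:1
cycle 12: stall // r0:8,r1:1,r2:Add2,r3:Add1,r4:1
cycle 13: CDB Add1=2; issue SUB r0<-Add1 // r0:Add1,r1:1,r2:Add2,r3:2,r4:1
cycle 14: CDB Add2=2; issue MUL r4<-Mul1 // r0:Add1,r1:1,r2:2,r3:2,r4:Mul1
cycle 15: issue ADD r2<-Add2 // r0:Add1,r1:1,r2:Add2,r3:2,r4:Mul1
cycle 16: CDB Add1=-1; issue SUB r2<-Add1 // r0:-1,r1:1,r2:Add1,r3:2,r4:Mul1
cycle 17: - // r0:-1,r1:1,r2:Add1,r3:2,r4:Mul1

STATUS = VALUE 2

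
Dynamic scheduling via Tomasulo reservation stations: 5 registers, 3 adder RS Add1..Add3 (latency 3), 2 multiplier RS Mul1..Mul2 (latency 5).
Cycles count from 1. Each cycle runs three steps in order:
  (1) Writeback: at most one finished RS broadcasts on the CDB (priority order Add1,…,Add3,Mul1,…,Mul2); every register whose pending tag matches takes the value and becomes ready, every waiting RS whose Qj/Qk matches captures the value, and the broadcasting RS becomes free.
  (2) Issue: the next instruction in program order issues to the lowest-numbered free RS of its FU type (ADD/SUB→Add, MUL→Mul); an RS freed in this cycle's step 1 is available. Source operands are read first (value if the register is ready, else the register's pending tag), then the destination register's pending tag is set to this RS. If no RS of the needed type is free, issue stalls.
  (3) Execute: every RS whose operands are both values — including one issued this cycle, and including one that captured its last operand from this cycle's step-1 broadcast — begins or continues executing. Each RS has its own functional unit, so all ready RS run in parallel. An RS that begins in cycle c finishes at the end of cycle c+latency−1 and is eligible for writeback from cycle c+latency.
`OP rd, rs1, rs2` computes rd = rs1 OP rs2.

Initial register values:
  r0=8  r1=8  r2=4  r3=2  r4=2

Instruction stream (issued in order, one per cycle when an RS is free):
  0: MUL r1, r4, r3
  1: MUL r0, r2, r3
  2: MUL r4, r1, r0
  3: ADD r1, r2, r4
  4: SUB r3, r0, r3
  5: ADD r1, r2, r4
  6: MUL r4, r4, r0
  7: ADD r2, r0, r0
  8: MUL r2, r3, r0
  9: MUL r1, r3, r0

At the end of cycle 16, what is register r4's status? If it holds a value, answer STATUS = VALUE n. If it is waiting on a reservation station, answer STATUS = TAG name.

cycle 1: issue MUL r1<-Mul1 // r0:8,r1:Mul1,r2:4,r3:2,r4:2
cycle 2: issue MUL r0<-Mul2 // r0:Mul2,r1:Mul1,r2:4,r3:2,r4:2
cycle 3: stall // r0:Mul2,r1:Mul1,r2:4,r3:2,r4:2
cycle 4: stall // r0:Mul2,r1:Mul1,r2:4,r3:2,r4:2
cycle 5: stall // r0:Mul2,r1:Mul1,r2:4,r3:2,r4:2
cycle 6: CDB Mul1=4; issue MUL r4<-Mul1 // r0:Mul2,r1:4,r2:4,r3:2,r4:Mul1
cycle 7: CDB Mul2=8; issue ADD r1<-Add1 // r0:8,r1:Add1,r2:4,r3:2,r4:Mul1
cycle 8: issue SUB r3<-Add2 // r0:8,r1:Add1,r2:4,r3:Add2,r4:Mul1
cycle 9: issue ADD r1<-Add3 // r0:8,r1:Add3,r2:4,r3:Add2,r4:Mul1
cycle 10: issue MUL r4<-Mul2 // r0:8,r1:Add3,r2:4,r3:Add2,r4:Mul2
cycle 11: CDB Add2=6; issue ADD r2<-Add2 // r0:8,r1:Add3,r2:Add2,r3:6,r4:Mul2
cycle 12: CDB Mul1=32; issue MUL r2<-Mul1 // r0:8,r1:Add3,r2:Mul1,r3:6,r4:Mul2
cycle 13: stall // r0:8,r1:Add3,r2:Mul1,r3:6,r4:Mul2
cycle 14: CDB Add2=16; stall // r0:8,r1:Add3,r2:Mul1,r3:6,r4:Mul2
cycle 15: CDB Add1=36; stall // r0:8,r1:Add3,r2:Mul1,r3:6,r4:Mul2
cycle 16: CDB Add3=36; stall // r0:8,r1:36,r2:Mul1,r3:6,r4:Mul2

STATUS = TAG Mul2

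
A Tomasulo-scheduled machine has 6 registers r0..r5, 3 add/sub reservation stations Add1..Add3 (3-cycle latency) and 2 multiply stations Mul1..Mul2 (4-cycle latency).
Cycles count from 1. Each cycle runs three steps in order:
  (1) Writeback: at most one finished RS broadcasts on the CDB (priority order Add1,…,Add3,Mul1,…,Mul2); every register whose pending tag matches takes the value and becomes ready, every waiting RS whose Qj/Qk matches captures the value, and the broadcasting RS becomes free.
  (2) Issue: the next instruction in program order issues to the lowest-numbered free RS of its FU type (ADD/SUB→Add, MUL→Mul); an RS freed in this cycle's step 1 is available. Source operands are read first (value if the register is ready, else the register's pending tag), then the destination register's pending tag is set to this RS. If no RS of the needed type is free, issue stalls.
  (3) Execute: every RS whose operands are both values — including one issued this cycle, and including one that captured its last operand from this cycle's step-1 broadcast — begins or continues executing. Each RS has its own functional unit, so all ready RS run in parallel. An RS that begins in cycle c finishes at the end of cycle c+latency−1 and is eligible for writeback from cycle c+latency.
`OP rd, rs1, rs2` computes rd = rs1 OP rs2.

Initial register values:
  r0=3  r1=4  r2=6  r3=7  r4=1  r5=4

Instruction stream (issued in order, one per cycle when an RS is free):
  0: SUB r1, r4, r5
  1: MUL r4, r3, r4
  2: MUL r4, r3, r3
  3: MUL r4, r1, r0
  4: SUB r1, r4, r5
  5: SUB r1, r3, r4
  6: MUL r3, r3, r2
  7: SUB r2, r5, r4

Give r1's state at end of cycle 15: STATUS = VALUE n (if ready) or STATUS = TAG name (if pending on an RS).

STATUS = VALUE 16

cycle 1: issue SUB r1<-Add1 // r0:3,r1:Add1,r2:6,r3:7,r4:1,r5:4
cycle 2: issue MUL r4<-Mul1 // r0:3,r1:Add1,r2:6,r3:7,r4:Mul1,r5:4
cycle 3: issue MUL r4<-Mul2 // r0:3,r1:Add1,r2:6,r3:7,r4:Mul2,r5:4
cycle 4: CDB Add1=-3; stall // r0:3,r1:-3,r2:6,r3:7,r4:Mul2,r5:4
cycle 5: stall // r0:3,r1:-3,r2:6,r3:7,r4:Mul2,r5:4
cycle 6: CDB Mul1=7; issue MUL r4<-Mul1 // r0:3,r1:-3,r2:6,r3:7,r4:Mul1,r5:4
cycle 7: CDB Mul2=49; issue SUB r1<-Add1 // r0:3,r1:Add1,r2:6,r3:7,r4:Mul1,r5:4
cycle 8: issue SUB r1<-Add2 // r0:3,r1:Add2,r2:6,r3:7,r4:Mul1,r5:4
cycle 9: issue MUL r3<-Mul2 // r0:3,r1:Add2,r2:6,r3:Mul2,r4:Mul1,r5:4
cycle 10: CDB Mul1=-9; issue SUB r2<-Add3 // r0:3,r1:Add2,r2:Add3,r3:Mul2,r4:-9,r5:4
cycle 11: - // r0:3,r1:Add2,r2:Add3,r3:Mul2,r4:-9,r5:4
cycle 12: - // r0:3,r1:Add2,r2:Add3,r3:Mul2,r4:-9,r5:4
cycle 13: CDB Add1=-13 // r0:3,r1:Add2,r2:Add3,r3:Mul2,r4:-9,r5:4
cycle 14: CDB Add2=16 // r0:3,r1:16,r2:Add3,r3:Mul2,r4:-9,r5:4
cycle 15: CDB Add3=13 // r0:3,r1:16,r2:13,r3:Mul2,r4:-9,r5:4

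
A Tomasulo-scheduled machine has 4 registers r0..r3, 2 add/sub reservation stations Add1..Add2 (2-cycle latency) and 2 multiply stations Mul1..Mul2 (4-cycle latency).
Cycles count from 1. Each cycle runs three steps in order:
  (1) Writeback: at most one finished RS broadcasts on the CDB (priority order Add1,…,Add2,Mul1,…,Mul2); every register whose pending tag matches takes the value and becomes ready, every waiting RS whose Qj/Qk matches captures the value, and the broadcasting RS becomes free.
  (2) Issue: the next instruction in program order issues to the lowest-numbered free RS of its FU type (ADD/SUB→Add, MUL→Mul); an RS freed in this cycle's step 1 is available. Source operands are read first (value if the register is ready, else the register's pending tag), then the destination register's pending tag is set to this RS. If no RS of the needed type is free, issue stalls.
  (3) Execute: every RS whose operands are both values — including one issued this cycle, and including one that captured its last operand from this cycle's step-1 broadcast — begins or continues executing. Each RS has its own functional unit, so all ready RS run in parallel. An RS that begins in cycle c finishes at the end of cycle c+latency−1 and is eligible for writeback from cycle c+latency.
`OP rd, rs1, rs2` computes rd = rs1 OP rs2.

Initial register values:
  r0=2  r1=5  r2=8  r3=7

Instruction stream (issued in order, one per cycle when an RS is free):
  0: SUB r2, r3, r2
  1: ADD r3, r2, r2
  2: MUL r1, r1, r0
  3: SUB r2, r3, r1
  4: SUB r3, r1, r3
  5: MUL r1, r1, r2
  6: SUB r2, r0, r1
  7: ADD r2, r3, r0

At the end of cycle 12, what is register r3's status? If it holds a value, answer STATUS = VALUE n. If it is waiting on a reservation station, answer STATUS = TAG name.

STATUS = VALUE 12

  c1: issue SUB r2<-Add1  regs: r0:2,r1:5,r2:Add1,r3:7
  c2: issue ADD r3<-Add2  regs: r0:2,r1:5,r2:Add1,r3:Add2
  c3: CDB Add1=-1; issue MUL r1<-Mul1  regs: r0:2,r1:Mul1,r2:-1,r3:Add2
  c4: issue SUB r2<-Add1  regs: r0:2,r1:Mul1,r2:Add1,r3:Add2
  c5: CDB Add2=-2; issue SUB r3<-Add2  regs: r0:2,r1:Mul1,r2:Add1,r3:Add2
  c6: issue MUL r1<-Mul2  regs: r0:2,r1:Mul2,r2:Add1,r3:Add2
  c7: CDB Mul1=10; stall  regs: r0:2,r1:Mul2,r2:Add1,r3:Add2
  c8: stall  regs: r0:2,r1:Mul2,r2:Add1,r3:Add2
  c9: CDB Add1=-12; issue SUB r2<-Add1  regs: r0:2,r1:Mul2,r2:Add1,r3:Add2
  c10: CDB Add2=12; issue ADD r2<-Add2  regs: r0:2,r1:Mul2,r2:Add2,r3:12
  c11: -  regs: r0:2,r1:Mul2,r2:Add2,r3:12
  c12: CDB Add2=14  regs: r0:2,r1:Mul2,r2:14,r3:12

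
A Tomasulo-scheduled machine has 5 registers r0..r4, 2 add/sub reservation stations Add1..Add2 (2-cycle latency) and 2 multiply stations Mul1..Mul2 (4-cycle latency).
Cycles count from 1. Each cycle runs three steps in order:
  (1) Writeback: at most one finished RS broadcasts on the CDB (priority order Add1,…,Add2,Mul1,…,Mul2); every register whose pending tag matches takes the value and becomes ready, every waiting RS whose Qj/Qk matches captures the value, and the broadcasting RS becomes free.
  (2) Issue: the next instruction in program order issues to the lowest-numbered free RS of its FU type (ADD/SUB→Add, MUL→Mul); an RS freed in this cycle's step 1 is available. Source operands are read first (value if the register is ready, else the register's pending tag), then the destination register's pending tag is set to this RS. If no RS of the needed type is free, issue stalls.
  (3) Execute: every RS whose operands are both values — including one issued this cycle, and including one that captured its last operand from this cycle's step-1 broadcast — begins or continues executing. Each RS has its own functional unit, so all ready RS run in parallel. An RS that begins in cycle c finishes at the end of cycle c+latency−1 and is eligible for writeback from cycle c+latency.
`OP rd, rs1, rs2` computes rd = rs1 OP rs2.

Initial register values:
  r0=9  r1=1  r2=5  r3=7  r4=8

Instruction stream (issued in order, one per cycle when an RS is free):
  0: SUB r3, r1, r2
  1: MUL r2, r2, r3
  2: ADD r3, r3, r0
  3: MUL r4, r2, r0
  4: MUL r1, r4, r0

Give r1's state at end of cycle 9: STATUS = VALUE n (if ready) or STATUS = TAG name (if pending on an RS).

STATUS = TAG Mul1

cycle 1: issue SUB r3<-Add1 // r0:9,r1:1,r2:5,r3:Add1,r4:8
cycle 2: issue MUL r2<-Mul1 // r0:9,r1:1,r2:Mul1,r3:Add1,r4:8
cycle 3: CDB Add1=-4; issue ADD r3<-Add1 // r0:9,r1:1,r2:Mul1,r3:Add1,r4:8
cycle 4: issue MUL r4<-Mul2 // r0:9,r1:1,r2:Mul1,r3:Add1,r4:Mul2
cycle 5: CDB Add1=5; stall // r0:9,r1:1,r2:Mul1,r3:5,r4:Mul2
cycle 6: stall // r0:9,r1:1,r2:Mul1,r3:5,r4:Mul2
cycle 7: CDB Mul1=-20; issue MUL r1<-Mul1 // r0:9,r1:Mul1,r2:-20,r3:5,r4:Mul2
cycle 8: - // r0:9,r1:Mul1,r2:-20,r3:5,r4:Mul2
cycle 9: - // r0:9,r1:Mul1,r2:-20,r3:5,r4:Mul2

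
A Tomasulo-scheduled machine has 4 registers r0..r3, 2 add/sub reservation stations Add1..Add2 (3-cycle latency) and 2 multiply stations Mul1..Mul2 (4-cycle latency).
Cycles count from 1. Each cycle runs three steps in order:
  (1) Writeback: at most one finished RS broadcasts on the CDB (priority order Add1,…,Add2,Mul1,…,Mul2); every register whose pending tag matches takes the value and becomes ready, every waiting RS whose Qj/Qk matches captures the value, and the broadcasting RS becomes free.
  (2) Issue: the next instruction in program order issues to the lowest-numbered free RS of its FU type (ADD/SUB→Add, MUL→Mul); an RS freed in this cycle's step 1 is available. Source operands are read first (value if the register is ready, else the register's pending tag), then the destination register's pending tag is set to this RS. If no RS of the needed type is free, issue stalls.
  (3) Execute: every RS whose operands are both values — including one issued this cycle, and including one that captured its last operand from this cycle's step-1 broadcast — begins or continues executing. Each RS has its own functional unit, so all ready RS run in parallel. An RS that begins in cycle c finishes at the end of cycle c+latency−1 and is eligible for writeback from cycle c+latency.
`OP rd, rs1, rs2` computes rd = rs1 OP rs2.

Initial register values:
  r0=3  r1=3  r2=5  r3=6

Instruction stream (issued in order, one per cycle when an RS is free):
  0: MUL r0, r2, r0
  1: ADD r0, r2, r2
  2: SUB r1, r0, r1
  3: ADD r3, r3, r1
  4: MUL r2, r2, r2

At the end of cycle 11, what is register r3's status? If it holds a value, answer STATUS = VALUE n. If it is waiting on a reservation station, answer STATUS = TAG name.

STATUS = VALUE 13

cycle 1: issue MUL r0<-Mul1 // r0:Mul1,r1:3,r2:5,r3:6
cycle 2: issue ADD r0<-Add1 // r0:Add1,r1:3,r2:5,r3:6
cycle 3: issue SUB r1<-Add2 // r0:Add1,r1:Add2,r2:5,r3:6
cycle 4: stall // r0:Add1,r1:Add2,r2:5,r3:6
cycle 5: CDB Add1=10; issue ADD r3<-Add1 // r0:10,r1:Add2,r2:5,r3:Add1
cycle 6: CDB Mul1=15; issue MUL r2<-Mul1 // r0:10,r1:Add2,r2:Mul1,r3:Add1
cycle 7: - // r0:10,r1:Add2,r2:Mul1,r3:Add1
cycle 8: CDB Add2=7 // r0:10,r1:7,r2:Mul1,r3:Add1
cycle 9: - // r0:10,r1:7,r2:Mul1,r3:Add1
cycle 10: CDB Mul1=25 // r0:10,r1:7,r2:25,r3:Add1
cycle 11: CDB Add1=13 // r0:10,r1:7,r2:25,r3:13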